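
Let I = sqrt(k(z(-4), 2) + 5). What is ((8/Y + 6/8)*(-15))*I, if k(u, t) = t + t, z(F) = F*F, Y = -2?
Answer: 585/4 ≈ 146.25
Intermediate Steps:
z(F) = F**2
k(u, t) = 2*t
I = 3 (I = sqrt(2*2 + 5) = sqrt(4 + 5) = sqrt(9) = 3)
((8/Y + 6/8)*(-15))*I = ((8/(-2) + 6/8)*(-15))*3 = ((8*(-1/2) + 6*(1/8))*(-15))*3 = ((-4 + 3/4)*(-15))*3 = -13/4*(-15)*3 = (195/4)*3 = 585/4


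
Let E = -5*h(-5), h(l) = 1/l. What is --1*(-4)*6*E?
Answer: -24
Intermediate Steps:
E = 1 (E = -5/(-5) = -5*(-⅕) = 1)
--1*(-4)*6*E = --1*(-4)*6 = -4*6 = -24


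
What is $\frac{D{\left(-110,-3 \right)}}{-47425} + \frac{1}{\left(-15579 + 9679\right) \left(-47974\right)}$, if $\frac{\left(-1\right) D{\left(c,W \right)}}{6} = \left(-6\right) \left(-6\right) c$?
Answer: $- \frac{269007486743}{536939400200} \approx -0.501$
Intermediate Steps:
$D{\left(c,W \right)} = - 216 c$ ($D{\left(c,W \right)} = - 6 \left(-6\right) \left(-6\right) c = - 6 \cdot 36 c = - 216 c$)
$\frac{D{\left(-110,-3 \right)}}{-47425} + \frac{1}{\left(-15579 + 9679\right) \left(-47974\right)} = \frac{\left(-216\right) \left(-110\right)}{-47425} + \frac{1}{\left(-15579 + 9679\right) \left(-47974\right)} = 23760 \left(- \frac{1}{47425}\right) + \frac{1}{-5900} \left(- \frac{1}{47974}\right) = - \frac{4752}{9485} - - \frac{1}{283046600} = - \frac{4752}{9485} + \frac{1}{283046600} = - \frac{269007486743}{536939400200}$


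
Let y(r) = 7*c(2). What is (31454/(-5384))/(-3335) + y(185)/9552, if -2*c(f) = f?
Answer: 21844891/21439034160 ≈ 0.0010189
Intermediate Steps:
c(f) = -f/2
y(r) = -7 (y(r) = 7*(-1/2*2) = 7*(-1) = -7)
(31454/(-5384))/(-3335) + y(185)/9552 = (31454/(-5384))/(-3335) - 7/9552 = (31454*(-1/5384))*(-1/3335) - 7*1/9552 = -15727/2692*(-1/3335) - 7/9552 = 15727/8977820 - 7/9552 = 21844891/21439034160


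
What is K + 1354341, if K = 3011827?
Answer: 4366168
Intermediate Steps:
K + 1354341 = 3011827 + 1354341 = 4366168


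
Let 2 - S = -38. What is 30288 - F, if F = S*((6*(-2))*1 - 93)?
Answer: 34488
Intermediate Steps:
S = 40 (S = 2 - 1*(-38) = 2 + 38 = 40)
F = -4200 (F = 40*((6*(-2))*1 - 93) = 40*(-12*1 - 93) = 40*(-12 - 93) = 40*(-105) = -4200)
30288 - F = 30288 - 1*(-4200) = 30288 + 4200 = 34488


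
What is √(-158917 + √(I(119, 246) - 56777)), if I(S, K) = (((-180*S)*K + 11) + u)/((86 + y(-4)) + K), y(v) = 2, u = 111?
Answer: √(-4432036213 + 501*I*√224825754)/167 ≈ 0.33784 + 398.64*I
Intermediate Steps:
I(S, K) = (122 - 180*K*S)/(88 + K) (I(S, K) = (((-180*S)*K + 11) + 111)/((86 + 2) + K) = ((-180*K*S + 11) + 111)/(88 + K) = ((11 - 180*K*S) + 111)/(88 + K) = (122 - 180*K*S)/(88 + K))
√(-158917 + √(I(119, 246) - 56777)) = √(-158917 + √(2*(61 - 90*246*119)/(88 + 246) - 56777)) = √(-158917 + √(2*(61 - 2634660)/334 - 56777)) = √(-158917 + √(2*(1/334)*(-2634599) - 56777)) = √(-158917 + √(-2634599/167 - 56777)) = √(-158917 + √(-12116358/167)) = √(-158917 + 3*I*√224825754/167)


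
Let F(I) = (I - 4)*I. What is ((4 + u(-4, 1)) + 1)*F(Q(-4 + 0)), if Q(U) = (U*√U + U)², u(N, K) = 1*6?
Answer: -17600 - 70400*I ≈ -17600.0 - 70400.0*I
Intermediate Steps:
u(N, K) = 6
Q(U) = (U + U^(3/2))² (Q(U) = (U^(3/2) + U)² = (U + U^(3/2))²)
F(I) = I*(-4 + I) (F(I) = (-4 + I)*I = I*(-4 + I))
((4 + u(-4, 1)) + 1)*F(Q(-4 + 0)) = ((4 + 6) + 1)*(((-4 + 0) + (-4 + 0)^(3/2))²*(-4 + ((-4 + 0) + (-4 + 0)^(3/2))²)) = (10 + 1)*((-4 + (-4)^(3/2))²*(-4 + (-4 + (-4)^(3/2))²)) = 11*((-4 - 8*I)²*(-4 + (-4 - 8*I)²)) = 11*(-4 - 8*I)²*(-4 + (-4 - 8*I)²)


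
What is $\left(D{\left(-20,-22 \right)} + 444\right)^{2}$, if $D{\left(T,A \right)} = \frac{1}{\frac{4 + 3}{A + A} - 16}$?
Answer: $\frac{99628609600}{505521} \approx 1.9708 \cdot 10^{5}$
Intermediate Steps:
$D{\left(T,A \right)} = \frac{1}{-16 + \frac{7}{2 A}}$ ($D{\left(T,A \right)} = \frac{1}{\frac{7}{2 A} - 16} = \frac{1}{-16 + \frac{7}{2 A}}$)
$\left(D{\left(-20,-22 \right)} + 444\right)^{2} = \left(\left(-2\right) \left(-22\right) \frac{1}{-7 + 32 \left(-22\right)} + 444\right)^{2} = \left(\left(-2\right) \left(-22\right) \frac{1}{-7 - 704} + 444\right)^{2} = \left(\left(-2\right) \left(-22\right) \frac{1}{-711} + 444\right)^{2} = \left(\left(-2\right) \left(-22\right) \left(- \frac{1}{711}\right) + 444\right)^{2} = \left(- \frac{44}{711} + 444\right)^{2} = \left(\frac{315640}{711}\right)^{2} = \frac{99628609600}{505521}$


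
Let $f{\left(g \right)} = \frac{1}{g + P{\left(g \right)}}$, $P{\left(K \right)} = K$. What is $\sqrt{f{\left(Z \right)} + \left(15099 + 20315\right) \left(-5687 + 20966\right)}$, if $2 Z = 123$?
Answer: $\frac{\sqrt{8186158265397}}{123} \approx 23261.0$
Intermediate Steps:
$Z = \frac{123}{2}$ ($Z = \frac{1}{2} \cdot 123 = \frac{123}{2} \approx 61.5$)
$f{\left(g \right)} = \frac{1}{2 g}$ ($f{\left(g \right)} = \frac{1}{g + g} = \frac{1}{2 g}$)
$\sqrt{f{\left(Z \right)} + \left(15099 + 20315\right) \left(-5687 + 20966\right)} = \sqrt{\frac{1}{2 \cdot \frac{123}{2}} + \left(15099 + 20315\right) \left(-5687 + 20966\right)} = \sqrt{\frac{1}{2} \cdot \frac{2}{123} + 35414 \cdot 15279} = \sqrt{\frac{1}{123} + 541090506} = \sqrt{\frac{66554132239}{123}} = \frac{\sqrt{8186158265397}}{123}$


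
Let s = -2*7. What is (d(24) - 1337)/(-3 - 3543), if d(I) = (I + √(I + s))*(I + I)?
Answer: 185/3546 - 8*√10/591 ≈ 0.0093657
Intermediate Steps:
s = -14
d(I) = 2*I*(I + √(-14 + I)) (d(I) = (I + √(I - 14))*(I + I) = (I + √(-14 + I))*(2*I) = 2*I*(I + √(-14 + I)))
(d(24) - 1337)/(-3 - 3543) = (2*24*(24 + √(-14 + 24)) - 1337)/(-3 - 3543) = (2*24*(24 + √10) - 1337)/(-3546) = ((1152 + 48*√10) - 1337)*(-1/3546) = (-185 + 48*√10)*(-1/3546) = 185/3546 - 8*√10/591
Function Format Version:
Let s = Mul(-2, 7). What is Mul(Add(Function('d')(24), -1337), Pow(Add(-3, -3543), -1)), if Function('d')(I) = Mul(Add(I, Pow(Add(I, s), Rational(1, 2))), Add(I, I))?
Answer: Add(Rational(185, 3546), Mul(Rational(-8, 591), Pow(10, Rational(1, 2)))) ≈ 0.0093657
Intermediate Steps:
s = -14
Function('d')(I) = Mul(2, I, Add(I, Pow(Add(-14, I), Rational(1, 2)))) (Function('d')(I) = Mul(Add(I, Pow(Add(I, -14), Rational(1, 2))), Add(I, I)) = Mul(Add(I, Pow(Add(-14, I), Rational(1, 2))), Mul(2, I)) = Mul(2, I, Add(I, Pow(Add(-14, I), Rational(1, 2)))))
Mul(Add(Function('d')(24), -1337), Pow(Add(-3, -3543), -1)) = Mul(Add(Mul(2, 24, Add(24, Pow(Add(-14, 24), Rational(1, 2)))), -1337), Pow(Add(-3, -3543), -1)) = Mul(Add(Mul(2, 24, Add(24, Pow(10, Rational(1, 2)))), -1337), Pow(-3546, -1)) = Mul(Add(Add(1152, Mul(48, Pow(10, Rational(1, 2)))), -1337), Rational(-1, 3546)) = Mul(Add(-185, Mul(48, Pow(10, Rational(1, 2)))), Rational(-1, 3546)) = Add(Rational(185, 3546), Mul(Rational(-8, 591), Pow(10, Rational(1, 2))))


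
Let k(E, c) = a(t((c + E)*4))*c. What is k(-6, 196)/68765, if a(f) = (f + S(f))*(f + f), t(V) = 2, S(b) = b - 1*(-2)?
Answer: 4704/68765 ≈ 0.068407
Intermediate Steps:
S(b) = 2 + b (S(b) = b + 2 = 2 + b)
a(f) = 2*f*(2 + 2*f) (a(f) = (f + (2 + f))*(f + f) = (2 + 2*f)*(2*f) = 2*f*(2 + 2*f))
k(E, c) = 24*c (k(E, c) = (4*2*(1 + 2))*c = (4*2*3)*c = 24*c)
k(-6, 196)/68765 = (24*196)/68765 = 4704*(1/68765) = 4704/68765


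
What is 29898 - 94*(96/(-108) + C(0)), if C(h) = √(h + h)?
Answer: 269834/9 ≈ 29982.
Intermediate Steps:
C(h) = √2*√h (C(h) = √(2*h) = √2*√h)
29898 - 94*(96/(-108) + C(0)) = 29898 - 94*(96/(-108) + √2*√0) = 29898 - 94*(96*(-1/108) + √2*0) = 29898 - 94*(-8/9 + 0) = 29898 - 94*(-8)/9 = 29898 - 1*(-752/9) = 29898 + 752/9 = 269834/9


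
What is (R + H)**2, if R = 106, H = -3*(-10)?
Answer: 18496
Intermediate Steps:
H = 30
(R + H)**2 = (106 + 30)**2 = 136**2 = 18496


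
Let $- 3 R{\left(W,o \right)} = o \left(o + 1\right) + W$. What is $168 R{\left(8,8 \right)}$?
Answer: $-4480$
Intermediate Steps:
$R{\left(W,o \right)} = - \frac{W}{3} - \frac{o \left(1 + o\right)}{3}$ ($R{\left(W,o \right)} = - \frac{o \left(o + 1\right) + W}{3} = - \frac{o \left(1 + o\right) + W}{3} = - \frac{W + o \left(1 + o\right)}{3} = - \frac{W}{3} - \frac{o \left(1 + o\right)}{3}$)
$168 R{\left(8,8 \right)} = 168 \left(\left(- \frac{1}{3}\right) 8 - \frac{8}{3} - \frac{8^{2}}{3}\right) = 168 \left(- \frac{8}{3} - \frac{8}{3} - \frac{64}{3}\right) = 168 \left(- \frac{80}{3}\right) = -4480$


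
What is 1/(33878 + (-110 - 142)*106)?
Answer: 1/7166 ≈ 0.00013955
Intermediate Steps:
1/(33878 + (-110 - 142)*106) = 1/(33878 - 252*106) = 1/(33878 - 26712) = 1/7166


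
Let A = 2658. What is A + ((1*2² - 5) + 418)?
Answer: 3075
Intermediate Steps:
A + ((1*2² - 5) + 418) = 2658 + ((1*2² - 5) + 418) = 2658 + ((1*4 - 5) + 418) = 2658 + ((4 - 5) + 418) = 2658 + (-1 + 418) = 2658 + 417 = 3075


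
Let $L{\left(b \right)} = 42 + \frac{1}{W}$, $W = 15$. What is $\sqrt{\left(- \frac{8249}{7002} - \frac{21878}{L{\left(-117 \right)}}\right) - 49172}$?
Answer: $\frac{i \sqrt{107784891044690114}}{1472754} \approx 222.92 i$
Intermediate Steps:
$L{\left(b \right)} = \frac{631}{15}$ ($L{\left(b \right)} = 42 + \frac{1}{15} = \frac{631}{15}$)
$\sqrt{\left(- \frac{8249}{7002} - \frac{21878}{L{\left(-117 \right)}}\right) - 49172} = \sqrt{\left(- \frac{8249}{7002} - \frac{21878}{\frac{631}{15}}\right) - 49172} = \sqrt{\left(\left(-8249\right) \frac{1}{7002} - \frac{328170}{631}\right) - 49172} = \sqrt{\left(- \frac{8249}{7002} - \frac{328170}{631}\right) - 49172} = \sqrt{- \frac{2303051459}{4418262} - 49172} = \sqrt{- \frac{219557830523}{4418262}} = \frac{i \sqrt{107784891044690114}}{1472754}$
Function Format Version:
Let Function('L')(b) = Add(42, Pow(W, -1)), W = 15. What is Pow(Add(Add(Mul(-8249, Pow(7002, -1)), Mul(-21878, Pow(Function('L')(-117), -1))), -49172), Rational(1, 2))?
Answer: Mul(Rational(1, 1472754), I, Pow(107784891044690114, Rational(1, 2))) ≈ Mul(222.92, I)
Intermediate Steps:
Function('L')(b) = Rational(631, 15) (Function('L')(b) = Add(42, Pow(15, -1)) = Add(42, Rational(1, 15)) = Rational(631, 15))
Pow(Add(Add(Mul(-8249, Pow(7002, -1)), Mul(-21878, Pow(Function('L')(-117), -1))), -49172), Rational(1, 2)) = Pow(Add(Add(Mul(-8249, Pow(7002, -1)), Mul(-21878, Pow(Rational(631, 15), -1))), -49172), Rational(1, 2)) = Pow(Add(Add(Mul(-8249, Rational(1, 7002)), Mul(-21878, Rational(15, 631))), -49172), Rational(1, 2)) = Pow(Add(Add(Rational(-8249, 7002), Rational(-328170, 631)), -49172), Rational(1, 2)) = Pow(Add(Rational(-2303051459, 4418262), -49172), Rational(1, 2)) = Pow(Rational(-219557830523, 4418262), Rational(1, 2)) = Mul(Rational(1, 1472754), I, Pow(107784891044690114, Rational(1, 2)))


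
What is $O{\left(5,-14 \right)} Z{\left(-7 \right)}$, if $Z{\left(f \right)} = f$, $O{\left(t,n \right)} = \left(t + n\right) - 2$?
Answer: $77$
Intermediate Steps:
$O{\left(t,n \right)} = -2 + n + t$ ($O{\left(t,n \right)} = \left(n + t\right) - 2 = -2 + n + t$)
$O{\left(5,-14 \right)} Z{\left(-7 \right)} = \left(-2 - 14 + 5\right) \left(-7\right) = \left(-11\right) \left(-7\right) = 77$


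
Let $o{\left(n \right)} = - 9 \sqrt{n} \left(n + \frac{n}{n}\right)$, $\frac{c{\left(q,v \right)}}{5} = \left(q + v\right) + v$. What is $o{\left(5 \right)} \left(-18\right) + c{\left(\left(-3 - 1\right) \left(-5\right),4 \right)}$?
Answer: $140 + 972 \sqrt{5} \approx 2313.5$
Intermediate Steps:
$c{\left(q,v \right)} = 5 q + 10 v$ ($c{\left(q,v \right)} = 5 \left(\left(q + v\right) + v\right) = 5 \left(q + 2 v\right) = 5 q + 10 v$)
$o{\left(n \right)} = - 9 \sqrt{n} \left(1 + n\right)$ ($o{\left(n \right)} = - 9 \sqrt{n} \left(n + 1\right) = - 9 \sqrt{n} \left(1 + n\right)$)
$o{\left(5 \right)} \left(-18\right) + c{\left(\left(-3 - 1\right) \left(-5\right),4 \right)} = 9 \sqrt{5} \left(-1 - 5\right) \left(-18\right) + \left(5 \left(-3 - 1\right) \left(-5\right) + 10 \cdot 4\right) = 9 \sqrt{5} \left(-1 - 5\right) \left(-18\right) + \left(5 \left(\left(-4\right) \left(-5\right)\right) + 40\right) = 9 \sqrt{5} \left(-6\right) \left(-18\right) + \left(5 \cdot 20 + 40\right) = - 54 \sqrt{5} \left(-18\right) + \left(100 + 40\right) = 972 \sqrt{5} + 140 = 140 + 972 \sqrt{5}$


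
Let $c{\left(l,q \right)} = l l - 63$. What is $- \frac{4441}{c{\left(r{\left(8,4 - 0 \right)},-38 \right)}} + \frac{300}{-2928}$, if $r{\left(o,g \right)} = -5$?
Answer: $\frac{541327}{4636} \approx 116.77$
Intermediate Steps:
$c{\left(l,q \right)} = -63 + l^{2}$ ($c{\left(l,q \right)} = l^{2} - 63 = -63 + l^{2}$)
$- \frac{4441}{c{\left(r{\left(8,4 - 0 \right)},-38 \right)}} + \frac{300}{-2928} = - \frac{4441}{-63 + \left(-5\right)^{2}} + \frac{300}{-2928} = - \frac{4441}{-63 + 25} + 300 \left(- \frac{1}{2928}\right) = - \frac{4441}{-38} - \frac{25}{244} = \left(-4441\right) \left(- \frac{1}{38}\right) - \frac{25}{244} = \frac{4441}{38} - \frac{25}{244} = \frac{541327}{4636}$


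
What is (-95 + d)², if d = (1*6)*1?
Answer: 7921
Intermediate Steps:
d = 6 (d = 6*1 = 6)
(-95 + d)² = (-95 + 6)² = (-89)² = 7921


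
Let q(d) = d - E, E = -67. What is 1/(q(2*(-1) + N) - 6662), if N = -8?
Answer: -1/6605 ≈ -0.00015140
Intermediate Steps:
q(d) = 67 + d (q(d) = d - 1*(-67) = d + 67 = 67 + d)
1/(q(2*(-1) + N) - 6662) = 1/((67 + (2*(-1) - 8)) - 6662) = 1/((67 + (-2 - 8)) - 6662) = 1/((67 - 10) - 6662) = 1/(57 - 6662) = 1/(-6605) = -1/6605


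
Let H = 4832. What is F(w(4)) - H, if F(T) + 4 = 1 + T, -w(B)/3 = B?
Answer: -4847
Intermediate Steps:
w(B) = -3*B
F(T) = -3 + T (F(T) = -4 + (1 + T) = -3 + T)
F(w(4)) - H = (-3 - 3*4) - 1*4832 = (-3 - 12) - 4832 = -15 - 4832 = -4847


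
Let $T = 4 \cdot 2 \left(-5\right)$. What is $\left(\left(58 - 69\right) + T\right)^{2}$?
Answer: $2601$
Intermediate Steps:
$T = -40$ ($T = 4 \left(-10\right) = -40$)
$\left(\left(58 - 69\right) + T\right)^{2} = \left(\left(58 - 69\right) - 40\right)^{2} = \left(-11 - 40\right)^{2} = \left(-51\right)^{2} = 2601$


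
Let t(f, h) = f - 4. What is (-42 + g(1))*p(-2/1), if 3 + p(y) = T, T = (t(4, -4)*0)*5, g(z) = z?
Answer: 123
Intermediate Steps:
t(f, h) = -4 + f
T = 0 (T = ((-4 + 4)*0)*5 = (0*0)*5 = 0*5 = 0)
p(y) = -3 (p(y) = -3 + 0 = -3)
(-42 + g(1))*p(-2/1) = (-42 + 1)*(-3) = -41*(-3) = 123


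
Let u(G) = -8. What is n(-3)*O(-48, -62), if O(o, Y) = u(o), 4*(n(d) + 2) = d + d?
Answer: 28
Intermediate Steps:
n(d) = -2 + d/2 (n(d) = -2 + (d + d)/4 = -2 + (2*d)/4 = -2 + d/2)
O(o, Y) = -8
n(-3)*O(-48, -62) = (-2 + (½)*(-3))*(-8) = (-2 - 3/2)*(-8) = -7/2*(-8) = 28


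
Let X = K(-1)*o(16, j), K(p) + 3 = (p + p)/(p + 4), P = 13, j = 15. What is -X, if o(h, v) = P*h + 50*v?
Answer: 10538/3 ≈ 3512.7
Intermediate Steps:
o(h, v) = 13*h + 50*v
K(p) = -3 + 2*p/(4 + p) (K(p) = -3 + (p + p)/(p + 4) = -3 + (2*p)/(4 + p) = -3 + 2*p/(4 + p))
X = -10538/3 (X = ((-12 - 1*(-1))/(4 - 1))*(13*16 + 50*15) = ((-12 + 1)/3)*(208 + 750) = ((⅓)*(-11))*958 = -11/3*958 = -10538/3 ≈ -3512.7)
-X = -1*(-10538/3) = 10538/3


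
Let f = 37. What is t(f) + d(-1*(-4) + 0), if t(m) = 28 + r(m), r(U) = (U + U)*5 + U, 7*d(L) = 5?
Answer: 3050/7 ≈ 435.71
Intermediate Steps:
d(L) = 5/7 (d(L) = (⅐)*5 = 5/7)
r(U) = 11*U (r(U) = (2*U)*5 + U = 10*U + U = 11*U)
t(m) = 28 + 11*m
t(f) + d(-1*(-4) + 0) = (28 + 11*37) + 5/7 = (28 + 407) + 5/7 = 435 + 5/7 = 3050/7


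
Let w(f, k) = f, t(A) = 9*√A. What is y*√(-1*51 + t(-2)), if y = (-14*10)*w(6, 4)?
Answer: -840*√(-51 + 9*I*√2) ≈ -742.88 - 6044.6*I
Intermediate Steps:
y = -840 (y = -14*10*6 = -140*6 = -840)
y*√(-1*51 + t(-2)) = -840*√(-1*51 + 9*√(-2)) = -840*√(-51 + 9*(I*√2)) = -840*√(-51 + 9*I*√2)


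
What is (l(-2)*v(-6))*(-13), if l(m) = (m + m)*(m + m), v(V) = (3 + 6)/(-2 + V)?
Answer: 234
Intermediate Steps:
v(V) = 9/(-2 + V)
l(m) = 4*m² (l(m) = (2*m)*(2*m) = 4*m²)
(l(-2)*v(-6))*(-13) = ((4*(-2)²)*(9/(-2 - 6)))*(-13) = ((4*4)*(9/(-8)))*(-13) = (16*(9*(-⅛)))*(-13) = (16*(-9/8))*(-13) = -18*(-13) = 234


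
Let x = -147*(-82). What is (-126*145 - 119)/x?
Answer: -2627/1722 ≈ -1.5256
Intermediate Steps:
x = 12054
(-126*145 - 119)/x = (-126*145 - 119)/12054 = (-18270 - 119)*(1/12054) = -18389*1/12054 = -2627/1722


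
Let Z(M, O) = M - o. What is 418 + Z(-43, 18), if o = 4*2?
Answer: 367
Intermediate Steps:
o = 8
Z(M, O) = -8 + M (Z(M, O) = M - 1*8 = M - 8 = -8 + M)
418 + Z(-43, 18) = 418 + (-8 - 43) = 418 - 51 = 367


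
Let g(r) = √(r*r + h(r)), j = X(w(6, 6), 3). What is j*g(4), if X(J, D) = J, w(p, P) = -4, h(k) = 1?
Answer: -4*√17 ≈ -16.492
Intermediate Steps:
j = -4
g(r) = √(1 + r²) (g(r) = √(r*r + 1) = √(r² + 1) = √(1 + r²))
j*g(4) = -4*√(1 + 4²) = -4*√(1 + 16) = -4*√17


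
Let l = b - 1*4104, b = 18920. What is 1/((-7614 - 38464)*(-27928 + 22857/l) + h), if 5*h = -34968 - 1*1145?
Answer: 37040/47662630326141 ≈ 7.7713e-10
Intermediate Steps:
h = -36113/5 (h = (-34968 - 1*1145)/5 = (-34968 - 1145)/5 = (1/5)*(-36113) = -36113/5 ≈ -7222.6)
l = 14816 (l = 18920 - 1*4104 = 18920 - 4104 = 14816)
1/((-7614 - 38464)*(-27928 + 22857/l) + h) = 1/((-7614 - 38464)*(-27928 + 22857/14816) - 36113/5) = 1/(-46078*(-27928 + 22857*(1/14816)) - 36113/5) = 1/(-46078*(-27928 + 22857/14816) - 36113/5) = 1/(-46078*(-413758391/14816) - 36113/5) = 1/(9532579570249/7408 - 36113/5) = 1/(47662630326141/37040) = 37040/47662630326141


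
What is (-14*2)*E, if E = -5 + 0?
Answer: 140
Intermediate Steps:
E = -5
(-14*2)*E = -14*2*(-5) = -28*(-5) = 140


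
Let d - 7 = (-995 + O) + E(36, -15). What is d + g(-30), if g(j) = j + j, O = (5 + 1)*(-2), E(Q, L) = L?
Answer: -1075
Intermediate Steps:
O = -12 (O = 6*(-2) = -12)
g(j) = 2*j
d = -1015 (d = 7 + ((-995 - 12) - 15) = 7 + (-1007 - 15) = 7 - 1022 = -1015)
d + g(-30) = -1015 + 2*(-30) = -1015 - 60 = -1075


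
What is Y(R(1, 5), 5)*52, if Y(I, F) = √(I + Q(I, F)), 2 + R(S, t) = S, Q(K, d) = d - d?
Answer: 52*I ≈ 52.0*I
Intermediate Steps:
Q(K, d) = 0
R(S, t) = -2 + S
Y(I, F) = √I (Y(I, F) = √(I + 0) = √I)
Y(R(1, 5), 5)*52 = √(-2 + 1)*52 = √(-1)*52 = I*52 = 52*I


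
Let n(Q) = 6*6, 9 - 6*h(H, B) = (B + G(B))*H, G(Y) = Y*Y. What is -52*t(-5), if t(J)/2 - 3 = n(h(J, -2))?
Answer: -4056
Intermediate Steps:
G(Y) = Y²
h(H, B) = 3/2 - H*(B + B²)/6 (h(H, B) = 3/2 - (B + B²)*H/6 = 3/2 - H*(B + B²)/6)
n(Q) = 36
t(J) = 78 (t(J) = 6 + 2*36 = 6 + 72 = 78)
-52*t(-5) = -52*78 = -4056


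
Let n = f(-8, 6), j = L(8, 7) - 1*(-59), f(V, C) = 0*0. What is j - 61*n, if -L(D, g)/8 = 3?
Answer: 35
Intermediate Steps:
L(D, g) = -24 (L(D, g) = -8*3 = -24)
f(V, C) = 0
j = 35 (j = -24 - 1*(-59) = -24 + 59 = 35)
n = 0
j - 61*n = 35 - 61*0 = 35 + 0 = 35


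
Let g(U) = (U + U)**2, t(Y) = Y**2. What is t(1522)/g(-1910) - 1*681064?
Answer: -2484588999279/3648100 ≈ -6.8106e+5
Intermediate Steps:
g(U) = 4*U**2 (g(U) = (2*U)**2 = 4*U**2)
t(1522)/g(-1910) - 1*681064 = 1522**2/((4*(-1910)**2)) - 1*681064 = 2316484/((4*3648100)) - 681064 = 2316484/14592400 - 681064 = 2316484*(1/14592400) - 681064 = 579121/3648100 - 681064 = -2484588999279/3648100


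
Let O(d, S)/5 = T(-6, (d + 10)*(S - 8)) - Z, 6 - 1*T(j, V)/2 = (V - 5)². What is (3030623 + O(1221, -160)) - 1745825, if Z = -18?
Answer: -427714884742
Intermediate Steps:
T(j, V) = 12 - 2*(-5 + V)² (T(j, V) = 12 - 2*(V - 5)² = 12 - 2*(-5 + V)²)
O(d, S) = 150 - 10*(-5 + (-8 + S)*(10 + d))² (O(d, S) = 5*((12 - 2*(-5 + (d + 10)*(S - 8))²) - 1*(-18)) = 5*((12 - 2*(-5 + (10 + d)*(-8 + S))²) + 18) = 5*((12 - 2*(-5 + (-8 + S)*(10 + d))²) + 18) = 5*(30 - 2*(-5 + (-8 + S)*(10 + d))²) = 150 - 10*(-5 + (-8 + S)*(10 + d))²)
(3030623 + O(1221, -160)) - 1745825 = (3030623 + (150 - 10*(-85 - 8*1221 + 10*(-160) - 160*1221)²)) - 1745825 = (3030623 + (150 - 10*(-85 - 9768 - 1600 - 195360)²)) - 1745825 = (3030623 + (150 - 10*(-206813)²)) - 1745825 = (3030623 + (150 - 10*42771616969)) - 1745825 = (3030623 + (150 - 427716169690)) - 1745825 = (3030623 - 427716169540) - 1745825 = -427713138917 - 1745825 = -427714884742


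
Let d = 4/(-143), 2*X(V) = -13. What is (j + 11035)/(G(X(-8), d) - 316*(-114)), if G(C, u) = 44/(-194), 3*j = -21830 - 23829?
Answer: -608869/5241459 ≈ -0.11616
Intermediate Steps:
X(V) = -13/2 (X(V) = (1/2)*(-13) = -13/2)
j = -45659/3 (j = (-21830 - 23829)/3 = (1/3)*(-45659) = -45659/3 ≈ -15220.)
d = -4/143 (d = 4*(-1/143) = -4/143 ≈ -0.027972)
G(C, u) = -22/97 (G(C, u) = 44*(-1/194) = -22/97)
(j + 11035)/(G(X(-8), d) - 316*(-114)) = (-45659/3 + 11035)/(-22/97 - 316*(-114)) = -12554/(3*(-22/97 + 36024)) = -12554/(3*3494306/97) = -12554/3*97/3494306 = -608869/5241459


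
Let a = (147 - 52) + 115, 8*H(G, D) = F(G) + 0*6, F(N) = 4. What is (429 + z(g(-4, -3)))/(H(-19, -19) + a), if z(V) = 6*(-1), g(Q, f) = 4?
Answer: 846/421 ≈ 2.0095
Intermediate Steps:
H(G, D) = 1/2 (H(G, D) = (4 + 0*6)/8 = (4 + 0)/8 = (1/8)*4 = 1/2)
z(V) = -6
a = 210 (a = 95 + 115 = 210)
(429 + z(g(-4, -3)))/(H(-19, -19) + a) = (429 - 6)/(1/2 + 210) = 423/(421/2) = 423*(2/421) = 846/421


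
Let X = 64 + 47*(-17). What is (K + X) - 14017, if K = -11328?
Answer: -26080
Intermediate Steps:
X = -735 (X = 64 - 799 = -735)
(K + X) - 14017 = (-11328 - 735) - 14017 = -12063 - 14017 = -26080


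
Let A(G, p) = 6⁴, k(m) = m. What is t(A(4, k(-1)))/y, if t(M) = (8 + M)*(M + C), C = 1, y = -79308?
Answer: -422822/19827 ≈ -21.326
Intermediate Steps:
A(G, p) = 1296
t(M) = (1 + M)*(8 + M) (t(M) = (8 + M)*(M + 1) = (8 + M)*(1 + M) = (1 + M)*(8 + M))
t(A(4, k(-1)))/y = (8 + 1296² + 9*1296)/(-79308) = (8 + 1679616 + 11664)*(-1/79308) = 1691288*(-1/79308) = -422822/19827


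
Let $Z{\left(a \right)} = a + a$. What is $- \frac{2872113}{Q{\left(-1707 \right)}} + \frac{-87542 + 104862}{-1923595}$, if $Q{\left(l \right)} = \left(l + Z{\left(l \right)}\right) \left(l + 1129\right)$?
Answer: $- \frac{371736555493}{379581462474} \approx -0.97933$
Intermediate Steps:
$Z{\left(a \right)} = 2 a$
$Q{\left(l \right)} = 3 l \left(1129 + l\right)$ ($Q{\left(l \right)} = \left(l + 2 l\right) \left(l + 1129\right) = 3 l \left(1129 + l\right)$)
$- \frac{2872113}{Q{\left(-1707 \right)}} + \frac{-87542 + 104862}{-1923595} = - \frac{2872113}{3 \left(-1707\right) \left(1129 - 1707\right)} + \frac{-87542 + 104862}{-1923595} = - \frac{2872113}{3 \left(-1707\right) \left(-578\right)} + 17320 \left(- \frac{1}{1923595}\right) = - \frac{2872113}{2959938} - \frac{3464}{384719} = \left(-2872113\right) \frac{1}{2959938} - \frac{3464}{384719} = - \frac{957371}{986646} - \frac{3464}{384719} = - \frac{371736555493}{379581462474}$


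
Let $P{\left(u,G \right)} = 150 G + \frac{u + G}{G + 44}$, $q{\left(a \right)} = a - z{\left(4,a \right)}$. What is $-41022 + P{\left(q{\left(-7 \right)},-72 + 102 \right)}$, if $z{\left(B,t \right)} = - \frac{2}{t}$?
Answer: $- \frac{18918237}{518} \approx -36522.0$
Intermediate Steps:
$q{\left(a \right)} = a + \frac{2}{a}$ ($q{\left(a \right)} = a - - \frac{2}{a} = a + \frac{2}{a}$)
$P{\left(u,G \right)} = 150 G + \frac{G + u}{44 + G}$
$-41022 + P{\left(q{\left(-7 \right)},-72 + 102 \right)} = -41022 + \frac{\left(-7 + \frac{2}{-7}\right) + 150 \left(-72 + 102\right)^{2} + 6601 \left(-72 + 102\right)}{44 + \left(-72 + 102\right)} = -41022 + \frac{\left(-7 + 2 \left(- \frac{1}{7}\right)\right) + 150 \cdot 30^{2} + 6601 \cdot 30}{44 + 30} = -41022 + \frac{\left(-7 - \frac{2}{7}\right) + 150 \cdot 900 + 198030}{74} = -41022 + \frac{- \frac{51}{7} + 135000 + 198030}{74} = -41022 + \frac{1}{74} \cdot \frac{2331159}{7} = -41022 + \frac{2331159}{518} = - \frac{18918237}{518}$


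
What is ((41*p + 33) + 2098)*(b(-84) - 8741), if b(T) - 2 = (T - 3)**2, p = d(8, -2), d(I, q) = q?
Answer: -2397330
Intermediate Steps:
p = -2
b(T) = 2 + (-3 + T)**2 (b(T) = 2 + (T - 3)**2 = 2 + (-3 + T)**2)
((41*p + 33) + 2098)*(b(-84) - 8741) = ((41*(-2) + 33) + 2098)*((2 + (-3 - 84)**2) - 8741) = ((-82 + 33) + 2098)*((2 + (-87)**2) - 8741) = (-49 + 2098)*((2 + 7569) - 8741) = 2049*(7571 - 8741) = 2049*(-1170) = -2397330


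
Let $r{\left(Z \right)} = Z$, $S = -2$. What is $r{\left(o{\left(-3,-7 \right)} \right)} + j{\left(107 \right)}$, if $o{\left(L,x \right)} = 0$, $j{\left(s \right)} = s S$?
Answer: $-214$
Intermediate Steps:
$j{\left(s \right)} = - 2 s$ ($j{\left(s \right)} = s \left(-2\right) = - 2 s$)
$r{\left(o{\left(-3,-7 \right)} \right)} + j{\left(107 \right)} = 0 - 214 = -214$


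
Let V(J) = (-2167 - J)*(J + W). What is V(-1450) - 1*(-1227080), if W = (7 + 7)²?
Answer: 2126198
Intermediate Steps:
W = 196 (W = 14² = 196)
V(J) = (-2167 - J)*(196 + J) (V(J) = (-2167 - J)*(J + 196) = (-2167 - J)*(196 + J))
V(-1450) - 1*(-1227080) = (-424732 - 1*(-1450)² - 2363*(-1450)) - 1*(-1227080) = (-424732 - 1*2102500 + 3426350) + 1227080 = (-424732 - 2102500 + 3426350) + 1227080 = 899118 + 1227080 = 2126198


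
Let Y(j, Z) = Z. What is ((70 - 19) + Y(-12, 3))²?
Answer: 2916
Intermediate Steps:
((70 - 19) + Y(-12, 3))² = ((70 - 19) + 3)² = (51 + 3)² = 54² = 2916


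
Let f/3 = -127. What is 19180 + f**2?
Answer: 164341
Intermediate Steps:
f = -381 (f = 3*(-127) = -381)
19180 + f**2 = 19180 + (-381)**2 = 19180 + 145161 = 164341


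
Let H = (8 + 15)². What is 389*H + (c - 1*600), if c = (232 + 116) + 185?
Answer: 205714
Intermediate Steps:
c = 533 (c = 348 + 185 = 533)
H = 529 (H = 23² = 529)
389*H + (c - 1*600) = 389*529 + (533 - 1*600) = 205781 + (533 - 600) = 205781 - 67 = 205714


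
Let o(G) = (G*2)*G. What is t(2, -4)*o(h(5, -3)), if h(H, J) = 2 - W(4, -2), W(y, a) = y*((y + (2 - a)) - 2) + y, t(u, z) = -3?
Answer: -4056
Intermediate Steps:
W(y, a) = y + y*(y - a) (W(y, a) = y*((2 + y - a) - 2) + y = y*(y - a) + y = y + y*(y - a))
h(H, J) = -26 (h(H, J) = 2 - 4*(1 + 4 - 1*(-2)) = 2 - 4*(1 + 4 + 2) = 2 - 4*7 = 2 - 1*28 = 2 - 28 = -26)
o(G) = 2*G² (o(G) = (2*G)*G = 2*G²)
t(2, -4)*o(h(5, -3)) = -6*(-26)² = -6*676 = -3*1352 = -4056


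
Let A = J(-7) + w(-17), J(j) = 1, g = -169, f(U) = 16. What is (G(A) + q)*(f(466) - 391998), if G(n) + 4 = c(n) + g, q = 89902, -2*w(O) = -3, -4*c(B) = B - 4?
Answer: -140689199485/4 ≈ -3.5172e+10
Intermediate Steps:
c(B) = 1 - B/4 (c(B) = -(B - 4)/4 = -(-4 + B)/4 = 1 - B/4)
w(O) = 3/2 (w(O) = -½*(-3) = 3/2)
A = 5/2 (A = 1 + 3/2 = 5/2 ≈ 2.5000)
G(n) = -172 - n/4 (G(n) = -4 + ((1 - n/4) - 169) = -4 + (-168 - n/4) = -172 - n/4)
(G(A) + q)*(f(466) - 391998) = ((-172 - ¼*5/2) + 89902)*(16 - 391998) = ((-172 - 5/8) + 89902)*(-391982) = (-1381/8 + 89902)*(-391982) = (717835/8)*(-391982) = -140689199485/4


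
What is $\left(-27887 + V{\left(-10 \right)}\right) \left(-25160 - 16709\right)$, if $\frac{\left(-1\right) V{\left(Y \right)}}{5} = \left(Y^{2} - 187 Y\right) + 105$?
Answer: $1601991678$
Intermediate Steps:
$V{\left(Y \right)} = -525 - 5 Y^{2} + 935 Y$ ($V{\left(Y \right)} = - 5 \left(\left(Y^{2} - 187 Y\right) + 105\right) = - 5 \left(105 + Y^{2} - 187 Y\right) = -525 - 5 Y^{2} + 935 Y$)
$\left(-27887 + V{\left(-10 \right)}\right) \left(-25160 - 16709\right) = \left(-27887 - \left(9875 + 500\right)\right) \left(-25160 - 16709\right) = \left(-27887 - 10375\right) \left(-41869\right) = \left(-38262\right) \left(-41869\right) = 1601991678$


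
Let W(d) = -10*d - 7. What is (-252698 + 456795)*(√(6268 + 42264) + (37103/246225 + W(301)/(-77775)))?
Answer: 3291446602778/85111775 + 408194*√12133 ≈ 4.5001e+7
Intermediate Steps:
W(d) = -7 - 10*d
(-252698 + 456795)*(√(6268 + 42264) + (37103/246225 + W(301)/(-77775))) = (-252698 + 456795)*(√(6268 + 42264) + (37103/246225 + (-7 - 10*301)/(-77775))) = 204097*(√48532 + (37103*(1/246225) + (-7 - 3010)*(-1/77775))) = 204097*(2*√12133 + (37103/246225 - 3017*(-1/77775))) = 204097*(2*√12133 + (37103/246225 + 3017/77775)) = 204097*(2*√12133 + 16126874/85111775) = 204097*(16126874/85111775 + 2*√12133) = 3291446602778/85111775 + 408194*√12133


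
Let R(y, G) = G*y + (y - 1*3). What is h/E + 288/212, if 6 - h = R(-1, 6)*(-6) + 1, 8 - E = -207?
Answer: 2513/2279 ≈ 1.1027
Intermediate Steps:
E = 215 (E = 8 - 1*(-207) = 8 + 207 = 215)
R(y, G) = -3 + y + G*y (R(y, G) = G*y + (y - 3) = G*y + (-3 + y) = -3 + y + G*y)
h = -55 (h = 6 - ((-3 - 1 + 6*(-1))*(-6) + 1) = 6 - ((-3 - 1 - 6)*(-6) + 1) = 6 - (-10*(-6) + 1) = 6 - (60 + 1) = 6 - 1*61 = 6 - 61 = -55)
h/E + 288/212 = -55/215 + 288/212 = -55*1/215 + 288*(1/212) = -11/43 + 72/53 = 2513/2279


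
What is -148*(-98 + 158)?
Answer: -8880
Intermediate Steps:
-148*(-98 + 158) = -148*60 = -8880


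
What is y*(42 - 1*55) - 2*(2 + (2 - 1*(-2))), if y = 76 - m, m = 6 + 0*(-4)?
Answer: -922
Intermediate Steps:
m = 6 (m = 6 + 0 = 6)
y = 70 (y = 76 - 1*6 = 76 - 6 = 70)
y*(42 - 1*55) - 2*(2 + (2 - 1*(-2))) = 70*(42 - 1*55) - 2*(2 + (2 - 1*(-2))) = 70*(42 - 55) - 2*(2 + (2 + 2)) = 70*(-13) - 2*(2 + 4) = -910 - 2*6 = -910 - 12 = -922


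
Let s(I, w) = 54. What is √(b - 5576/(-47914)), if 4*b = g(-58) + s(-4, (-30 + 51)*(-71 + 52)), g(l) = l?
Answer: I*√507145733/23957 ≈ 0.94001*I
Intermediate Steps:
b = -1 (b = (-58 + 54)/4 = (¼)*(-4) = -1)
√(b - 5576/(-47914)) = √(-1 - 5576/(-47914)) = √(-1 - 5576*(-1/47914)) = √(-1 + 2788/23957) = √(-21169/23957) = I*√507145733/23957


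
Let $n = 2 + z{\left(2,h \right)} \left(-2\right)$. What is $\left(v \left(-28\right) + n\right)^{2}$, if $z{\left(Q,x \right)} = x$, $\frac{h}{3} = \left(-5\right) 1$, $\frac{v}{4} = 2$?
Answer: $36864$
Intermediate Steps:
$v = 8$ ($v = 4 \cdot 2 = 8$)
$h = -15$ ($h = 3 \left(\left(-5\right) 1\right) = 3 \left(-5\right) = -15$)
$n = 32$ ($n = 2 - -30 = 2 + 30 = 32$)
$\left(v \left(-28\right) + n\right)^{2} = \left(8 \left(-28\right) + 32\right)^{2} = \left(-224 + 32\right)^{2} = \left(-192\right)^{2} = 36864$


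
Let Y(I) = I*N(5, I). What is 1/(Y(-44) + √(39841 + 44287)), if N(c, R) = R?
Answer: 11/20818 - √5258/915992 ≈ 0.00044923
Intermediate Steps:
Y(I) = I² (Y(I) = I*I = I²)
1/(Y(-44) + √(39841 + 44287)) = 1/((-44)² + √(39841 + 44287)) = 1/(1936 + √84128) = 1/(1936 + 4*√5258)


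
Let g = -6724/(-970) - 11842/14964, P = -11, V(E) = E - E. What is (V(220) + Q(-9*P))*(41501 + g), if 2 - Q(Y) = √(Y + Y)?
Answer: 150619866569/1814385 - 150619866569*√22/1209590 ≈ -5.0104e+5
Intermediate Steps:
V(E) = 0
g = 22282799/3628770 (g = -6724*(-1/970) - 11842*1/14964 = 3362/485 - 5921/7482 = 22282799/3628770 ≈ 6.1406)
Q(Y) = 2 - √2*√Y (Q(Y) = 2 - √(Y + Y) = 2 - √(2*Y) = 2 - √2*√Y)
(V(220) + Q(-9*P))*(41501 + g) = (0 + (2 - √2*√(-9*(-11))))*(41501 + 22282799/3628770) = (0 + (2 - √2*√99))*(150619866569/3628770) = (0 + (2 - √2*3*√11))*(150619866569/3628770) = (0 + (2 - 3*√22))*(150619866569/3628770) = (2 - 3*√22)*(150619866569/3628770) = 150619866569/1814385 - 150619866569*√22/1209590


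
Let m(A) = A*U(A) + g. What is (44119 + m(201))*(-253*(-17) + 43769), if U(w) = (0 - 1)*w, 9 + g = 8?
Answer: 178676190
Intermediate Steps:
g = -1 (g = -9 + 8 = -1)
U(w) = -w
m(A) = -1 - A² (m(A) = A*(-A) - 1 = -A² - 1 = -1 - A²)
(44119 + m(201))*(-253*(-17) + 43769) = (44119 + (-1 - 1*201²))*(-253*(-17) + 43769) = (44119 + (-1 - 1*40401))*(4301 + 43769) = (44119 + (-1 - 40401))*48070 = (44119 - 40402)*48070 = 3717*48070 = 178676190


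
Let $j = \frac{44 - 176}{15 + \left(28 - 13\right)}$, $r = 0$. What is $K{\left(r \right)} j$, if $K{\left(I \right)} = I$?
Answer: $0$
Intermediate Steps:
$j = - \frac{22}{5}$ ($j = - \frac{132}{15 + 15} = - \frac{132}{30} = \left(-132\right) \frac{1}{30} = - \frac{22}{5} \approx -4.4$)
$K{\left(r \right)} j = 0 \left(- \frac{22}{5}\right) = 0$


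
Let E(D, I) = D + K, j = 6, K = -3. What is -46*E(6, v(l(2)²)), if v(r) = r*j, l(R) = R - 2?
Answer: -138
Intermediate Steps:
l(R) = -2 + R
v(r) = 6*r (v(r) = r*6 = 6*r)
E(D, I) = -3 + D (E(D, I) = D - 3 = -3 + D)
-46*E(6, v(l(2)²)) = -46*(-3 + 6) = -46*3 = -138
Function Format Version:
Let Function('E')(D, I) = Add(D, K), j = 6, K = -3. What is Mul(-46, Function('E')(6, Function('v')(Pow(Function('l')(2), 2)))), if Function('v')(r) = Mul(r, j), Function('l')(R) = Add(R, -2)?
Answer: -138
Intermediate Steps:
Function('l')(R) = Add(-2, R)
Function('v')(r) = Mul(6, r) (Function('v')(r) = Mul(r, 6) = Mul(6, r))
Function('E')(D, I) = Add(-3, D) (Function('E')(D, I) = Add(D, -3) = Add(-3, D))
Mul(-46, Function('E')(6, Function('v')(Pow(Function('l')(2), 2)))) = Mul(-46, Add(-3, 6)) = Mul(-46, 3) = -138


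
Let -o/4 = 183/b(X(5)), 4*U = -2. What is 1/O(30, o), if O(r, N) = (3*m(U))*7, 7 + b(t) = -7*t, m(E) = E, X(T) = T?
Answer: -2/21 ≈ -0.095238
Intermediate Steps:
U = -½ (U = (¼)*(-2) = -½ ≈ -0.50000)
b(t) = -7 - 7*t
o = 122/7 (o = -732/(-7 - 7*5) = -732/(-7 - 35) = -732/(-42) = -732*(-1)/42 = -4*(-61/14) = 122/7 ≈ 17.429)
O(r, N) = -21/2 (O(r, N) = (3*(-½))*7 = -3/2*7 = -21/2)
1/O(30, o) = 1/(-21/2) = -2/21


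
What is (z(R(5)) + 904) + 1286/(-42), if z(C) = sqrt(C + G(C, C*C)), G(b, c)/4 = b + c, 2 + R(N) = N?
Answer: 18341/21 + sqrt(51) ≈ 880.52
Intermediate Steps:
R(N) = -2 + N
G(b, c) = 4*b + 4*c (G(b, c) = 4*(b + c) = 4*b + 4*c)
z(C) = sqrt(4*C**2 + 5*C) (z(C) = sqrt(C + (4*C + 4*(C*C))) = sqrt(C + (4*C + 4*C**2)) = sqrt(4*C**2 + 5*C))
(z(R(5)) + 904) + 1286/(-42) = (sqrt((-2 + 5)*(5 + 4*(-2 + 5))) + 904) + 1286/(-42) = (sqrt(3*(5 + 4*3)) + 904) + 1286*(-1/42) = (sqrt(3*(5 + 12)) + 904) - 643/21 = (sqrt(3*17) + 904) - 643/21 = (sqrt(51) + 904) - 643/21 = (904 + sqrt(51)) - 643/21 = 18341/21 + sqrt(51)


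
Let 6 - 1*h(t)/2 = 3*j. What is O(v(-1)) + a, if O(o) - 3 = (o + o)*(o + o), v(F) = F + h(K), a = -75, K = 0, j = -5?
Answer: 6652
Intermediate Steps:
h(t) = 42 (h(t) = 12 - 6*(-5) = 12 - 2*(-15) = 12 + 30 = 42)
v(F) = 42 + F (v(F) = F + 42 = 42 + F)
O(o) = 3 + 4*o² (O(o) = 3 + (o + o)*(o + o) = 3 + (2*o)*(2*o) = 3 + 4*o²)
O(v(-1)) + a = (3 + 4*(42 - 1)²) - 75 = (3 + 4*41²) - 75 = (3 + 4*1681) - 75 = (3 + 6724) - 75 = 6727 - 75 = 6652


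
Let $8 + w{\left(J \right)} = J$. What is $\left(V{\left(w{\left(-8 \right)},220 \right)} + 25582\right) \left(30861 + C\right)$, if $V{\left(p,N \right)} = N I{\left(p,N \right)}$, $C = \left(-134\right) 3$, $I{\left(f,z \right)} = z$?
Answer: $2253417738$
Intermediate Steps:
$w{\left(J \right)} = -8 + J$
$C = -402$
$V{\left(p,N \right)} = N^{2}$ ($V{\left(p,N \right)} = N N = N^{2}$)
$\left(V{\left(w{\left(-8 \right)},220 \right)} + 25582\right) \left(30861 + C\right) = \left(220^{2} + 25582\right) \left(30861 - 402\right) = \left(48400 + 25582\right) 30459 = 73982 \cdot 30459 = 2253417738$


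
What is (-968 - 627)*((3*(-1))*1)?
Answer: 4785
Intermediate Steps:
(-968 - 627)*((3*(-1))*1) = -(-4785) = -1595*(-3) = 4785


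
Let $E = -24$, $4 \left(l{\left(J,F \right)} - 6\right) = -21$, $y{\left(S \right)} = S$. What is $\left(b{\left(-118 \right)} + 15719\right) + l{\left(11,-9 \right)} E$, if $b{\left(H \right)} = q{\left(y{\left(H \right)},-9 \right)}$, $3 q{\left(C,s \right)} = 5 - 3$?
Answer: $\frac{47105}{3} \approx 15702.0$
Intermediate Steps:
$q{\left(C,s \right)} = \frac{2}{3}$ ($q{\left(C,s \right)} = \frac{5 - 3}{3} = \frac{1}{3} \cdot 2 = \frac{2}{3}$)
$l{\left(J,F \right)} = \frac{3}{4}$ ($l{\left(J,F \right)} = 6 + \frac{1}{4} \left(-21\right) = 6 - \frac{21}{4} = \frac{3}{4}$)
$b{\left(H \right)} = \frac{2}{3}$
$\left(b{\left(-118 \right)} + 15719\right) + l{\left(11,-9 \right)} E = \left(\frac{2}{3} + 15719\right) + \frac{3}{4} \left(-24\right) = \frac{47159}{3} - 18 = \frac{47105}{3}$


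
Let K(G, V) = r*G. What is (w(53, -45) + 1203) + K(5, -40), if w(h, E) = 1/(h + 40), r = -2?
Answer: 110950/93 ≈ 1193.0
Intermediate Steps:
w(h, E) = 1/(40 + h)
K(G, V) = -2*G
(w(53, -45) + 1203) + K(5, -40) = (1/(40 + 53) + 1203) - 2*5 = (1/93 + 1203) - 10 = 111880/93 - 10 = 110950/93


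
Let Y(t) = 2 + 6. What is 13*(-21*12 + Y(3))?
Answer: -3172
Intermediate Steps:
Y(t) = 8
13*(-21*12 + Y(3)) = 13*(-21*12 + 8) = 13*(-252 + 8) = 13*(-244) = -3172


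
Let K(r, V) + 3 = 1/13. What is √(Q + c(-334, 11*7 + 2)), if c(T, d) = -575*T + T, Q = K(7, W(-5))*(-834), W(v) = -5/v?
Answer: 20*√82030/13 ≈ 440.63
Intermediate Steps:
K(r, V) = -38/13 (K(r, V) = -3 + 1/13 = -38/13)
Q = 31692/13 (Q = -38/13*(-834) = 31692/13 ≈ 2437.8)
c(T, d) = -574*T
√(Q + c(-334, 11*7 + 2)) = √(31692/13 - 574*(-334)) = √(31692/13 + 191716) = √(2524000/13) = 20*√82030/13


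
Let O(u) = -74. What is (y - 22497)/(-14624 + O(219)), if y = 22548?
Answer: -51/14698 ≈ -0.0034699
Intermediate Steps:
(y - 22497)/(-14624 + O(219)) = (22548 - 22497)/(-14624 - 74) = 51/(-14698) = 51*(-1/14698) = -51/14698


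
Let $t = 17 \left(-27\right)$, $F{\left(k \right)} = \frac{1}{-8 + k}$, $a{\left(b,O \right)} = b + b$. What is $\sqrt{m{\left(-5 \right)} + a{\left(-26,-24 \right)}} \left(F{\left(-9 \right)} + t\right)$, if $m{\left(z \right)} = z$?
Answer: $- \frac{7804 i \sqrt{57}}{17} \approx - 3465.8 i$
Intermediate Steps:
$a{\left(b,O \right)} = 2 b$
$t = -459$
$\sqrt{m{\left(-5 \right)} + a{\left(-26,-24 \right)}} \left(F{\left(-9 \right)} + t\right) = \sqrt{-5 + 2 \left(-26\right)} \left(\frac{1}{-8 - 9} - 459\right) = \sqrt{-5 - 52} \left(\frac{1}{-17} - 459\right) = \sqrt{-57} \left(- \frac{1}{17} - 459\right) = i \sqrt{57} \left(- \frac{7804}{17}\right) = - \frac{7804 i \sqrt{57}}{17}$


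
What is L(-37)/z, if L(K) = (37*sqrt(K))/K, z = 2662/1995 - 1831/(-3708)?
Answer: -2465820*I*sqrt(37)/4507847 ≈ -3.3273*I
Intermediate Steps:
z = 4507847/2465820 (z = 2662*(1/1995) - 1831*(-1/3708) = 2662/1995 + 1831/3708 = 4507847/2465820 ≈ 1.8281)
L(K) = 37/sqrt(K)
L(-37)/z = (37/sqrt(-37))/(4507847/2465820) = (37*(-I*sqrt(37)/37))*(2465820/4507847) = -I*sqrt(37)*(2465820/4507847) = -2465820*I*sqrt(37)/4507847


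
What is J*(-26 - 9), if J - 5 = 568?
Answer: -20055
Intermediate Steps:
J = 573 (J = 5 + 568 = 573)
J*(-26 - 9) = 573*(-26 - 9) = 573*(-35) = -20055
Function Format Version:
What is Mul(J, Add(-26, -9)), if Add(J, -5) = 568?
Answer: -20055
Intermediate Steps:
J = 573 (J = Add(5, 568) = 573)
Mul(J, Add(-26, -9)) = Mul(573, Add(-26, -9)) = Mul(573, -35) = -20055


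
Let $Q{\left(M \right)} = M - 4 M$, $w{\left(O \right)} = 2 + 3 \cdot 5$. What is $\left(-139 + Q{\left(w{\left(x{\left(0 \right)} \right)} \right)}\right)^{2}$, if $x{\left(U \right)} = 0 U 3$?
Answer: $36100$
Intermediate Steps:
$x{\left(U \right)} = 0$ ($x{\left(U \right)} = 0 \cdot 3 = 0$)
$w{\left(O \right)} = 17$ ($w{\left(O \right)} = 2 + 15 = 17$)
$Q{\left(M \right)} = - 3 M$
$\left(-139 + Q{\left(w{\left(x{\left(0 \right)} \right)} \right)}\right)^{2} = \left(-139 - 51\right)^{2} = \left(-190\right)^{2} = 36100$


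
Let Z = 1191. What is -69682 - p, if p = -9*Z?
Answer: -58963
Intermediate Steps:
p = -10719 (p = -9*1191 = -10719)
-69682 - p = -69682 - 1*(-10719) = -69682 + 10719 = -58963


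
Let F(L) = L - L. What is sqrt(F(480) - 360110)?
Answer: I*sqrt(360110) ≈ 600.09*I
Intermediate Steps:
F(L) = 0
sqrt(F(480) - 360110) = sqrt(0 - 360110) = sqrt(-360110) = I*sqrt(360110)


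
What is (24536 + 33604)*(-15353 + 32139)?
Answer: 975938040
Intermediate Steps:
(24536 + 33604)*(-15353 + 32139) = 58140*16786 = 975938040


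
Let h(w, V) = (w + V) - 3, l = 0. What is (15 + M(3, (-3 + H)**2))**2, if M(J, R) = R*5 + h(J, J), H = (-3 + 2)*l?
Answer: 3969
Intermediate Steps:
H = 0 (H = (-3 + 2)*0 = -1*0 = 0)
h(w, V) = -3 + V + w (h(w, V) = (V + w) - 3 = -3 + V + w)
M(J, R) = -3 + 2*J + 5*R (M(J, R) = R*5 + (-3 + J + J) = 5*R + (-3 + 2*J) = -3 + 2*J + 5*R)
(15 + M(3, (-3 + H)**2))**2 = (15 + (-3 + 2*3 + 5*(-3 + 0)**2))**2 = (15 + (-3 + 6 + 5*(-3)**2))**2 = (15 + (-3 + 6 + 5*9))**2 = (15 + (-3 + 6 + 45))**2 = (15 + 48)**2 = 63**2 = 3969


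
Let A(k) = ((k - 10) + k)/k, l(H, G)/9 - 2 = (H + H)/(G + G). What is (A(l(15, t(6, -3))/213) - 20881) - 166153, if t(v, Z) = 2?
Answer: -10662244/57 ≈ -1.8706e+5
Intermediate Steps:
l(H, G) = 18 + 9*H/G (l(H, G) = 18 + 9*((H + H)/(G + G)) = 18 + 9*((2*H)/((2*G))) = 18 + 9*((2*H)*(1/(2*G))) = 18 + 9*(H/G) = 18 + 9*H/G)
A(k) = (-10 + 2*k)/k (A(k) = ((-10 + k) + k)/k = (-10 + 2*k)/k)
(A(l(15, t(6, -3))/213) - 20881) - 166153 = ((2 - 10*213/(18 + 9*15/2)) - 20881) - 166153 = ((2 - 10*213/(18 + 9*15*(½))) - 20881) - 166153 = ((2 - 10*213/(18 + 135/2)) - 20881) - 166153 = ((2 - 10/((171/2)*(1/213))) - 20881) - 166153 = ((2 - 10/57/142) - 20881) - 166153 = ((2 - 10*142/57) - 20881) - 166153 = ((2 - 1420/57) - 20881) - 166153 = (-1306/57 - 20881) - 166153 = -1191523/57 - 166153 = -10662244/57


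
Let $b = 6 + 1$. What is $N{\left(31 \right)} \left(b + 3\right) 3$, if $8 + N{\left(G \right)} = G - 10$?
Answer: $390$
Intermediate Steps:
$N{\left(G \right)} = -18 + G$ ($N{\left(G \right)} = -8 + \left(G - 10\right) = -8 + \left(-10 + G\right) = -18 + G$)
$b = 7$
$N{\left(31 \right)} \left(b + 3\right) 3 = \left(-18 + 31\right) \left(7 + 3\right) 3 = 13 \cdot 10 \cdot 3 = 13 \cdot 30 = 390$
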